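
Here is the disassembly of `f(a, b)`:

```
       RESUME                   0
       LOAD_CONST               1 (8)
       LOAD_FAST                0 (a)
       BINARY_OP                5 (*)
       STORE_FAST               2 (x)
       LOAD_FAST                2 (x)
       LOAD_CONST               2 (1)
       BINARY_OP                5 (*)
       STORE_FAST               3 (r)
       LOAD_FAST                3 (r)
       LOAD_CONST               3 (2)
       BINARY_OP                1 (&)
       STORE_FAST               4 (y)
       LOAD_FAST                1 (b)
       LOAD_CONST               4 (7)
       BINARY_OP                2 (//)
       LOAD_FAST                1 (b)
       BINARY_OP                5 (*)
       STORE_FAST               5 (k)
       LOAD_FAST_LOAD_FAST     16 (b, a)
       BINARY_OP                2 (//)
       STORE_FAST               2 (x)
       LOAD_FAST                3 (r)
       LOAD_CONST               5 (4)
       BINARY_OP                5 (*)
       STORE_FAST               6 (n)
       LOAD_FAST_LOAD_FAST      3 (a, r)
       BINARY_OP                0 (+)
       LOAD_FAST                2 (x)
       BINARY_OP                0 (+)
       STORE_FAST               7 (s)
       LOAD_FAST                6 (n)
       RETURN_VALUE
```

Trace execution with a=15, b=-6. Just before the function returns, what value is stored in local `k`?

6

LOAD_CONST → push 8. Stack: [8]
LOAD_FAST a → push 15. Stack: [8, 15]
BINARY_OP * → 8 * 15 = 120. Stack: [120]
STORE_FAST x → x=120. Stack: []
LOAD_FAST x → push 120. Stack: [120]
LOAD_CONST → push 1. Stack: [120, 1]
BINARY_OP * → 120 * 1 = 120. Stack: [120]
STORE_FAST r → r=120. Stack: []
LOAD_FAST r → push 120. Stack: [120]
LOAD_CONST → push 2. Stack: [120, 2]
BINARY_OP & → 120 & 2 = 0. Stack: [0]
STORE_FAST y → y=0. Stack: []
LOAD_FAST b → push -6. Stack: [-6]
LOAD_CONST → push 7. Stack: [-6, 7]
BINARY_OP // → -6 // 7 = -1. Stack: [-1]
LOAD_FAST b → push -6. Stack: [-1, -6]
BINARY_OP * → -1 * -6 = 6. Stack: [6]
STORE_FAST k → k=6. Stack: []
LOAD_FAST_LOAD_FAST b,a → push -6,15. Stack: [-6, 15]
BINARY_OP // → -6 // 15 = -1. Stack: [-1]
STORE_FAST x → x=-1. Stack: []
LOAD_FAST r → push 120. Stack: [120]
LOAD_CONST → push 4. Stack: [120, 4]
BINARY_OP * → 120 * 4 = 480. Stack: [480]
STORE_FAST n → n=480. Stack: []
LOAD_FAST_LOAD_FAST a,r → push 15,120. Stack: [15, 120]
BINARY_OP + → 15 + 120 = 135. Stack: [135]
LOAD_FAST x → push -1. Stack: [135, -1]
BINARY_OP + → 135 + -1 = 134. Stack: [134]
STORE_FAST s → s=134. Stack: []
LOAD_FAST n → push 480. Stack: [480]
RETURN_VALUE → return 480.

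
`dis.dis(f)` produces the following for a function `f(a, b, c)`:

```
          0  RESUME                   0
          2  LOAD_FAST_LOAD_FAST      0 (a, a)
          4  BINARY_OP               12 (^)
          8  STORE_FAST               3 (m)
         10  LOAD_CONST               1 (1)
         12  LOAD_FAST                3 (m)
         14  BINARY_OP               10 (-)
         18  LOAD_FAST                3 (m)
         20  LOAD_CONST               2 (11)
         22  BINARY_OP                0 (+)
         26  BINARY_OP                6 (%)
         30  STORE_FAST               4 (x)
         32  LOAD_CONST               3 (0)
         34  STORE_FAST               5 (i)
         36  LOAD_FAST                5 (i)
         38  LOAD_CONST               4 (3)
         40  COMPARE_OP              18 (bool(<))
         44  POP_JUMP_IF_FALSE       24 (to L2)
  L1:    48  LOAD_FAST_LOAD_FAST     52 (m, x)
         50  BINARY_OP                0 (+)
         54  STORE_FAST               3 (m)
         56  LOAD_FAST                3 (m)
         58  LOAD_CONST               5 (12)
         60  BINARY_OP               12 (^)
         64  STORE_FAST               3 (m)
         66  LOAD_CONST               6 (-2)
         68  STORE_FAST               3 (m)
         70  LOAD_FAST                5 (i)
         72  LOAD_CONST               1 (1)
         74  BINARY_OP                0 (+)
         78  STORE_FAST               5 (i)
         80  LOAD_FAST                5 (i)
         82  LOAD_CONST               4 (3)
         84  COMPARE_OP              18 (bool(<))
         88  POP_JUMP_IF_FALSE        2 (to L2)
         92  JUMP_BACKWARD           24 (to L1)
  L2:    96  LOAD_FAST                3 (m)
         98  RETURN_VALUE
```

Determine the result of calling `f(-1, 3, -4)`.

-2

LOAD_FAST_LOAD_FAST a,a → push -1,-1
BINARY_OP ^ → -1 ^ -1 = 0
STORE_FAST m → m=0
LOAD_CONST → push 1
LOAD_FAST m → push 0
BINARY_OP - → 1 - 0 = 1
LOAD_FAST m → push 0
LOAD_CONST → push 11
BINARY_OP + → 0 + 11 = 11
BINARY_OP % → 1 % 11 = 1
STORE_FAST x → x=1
LOAD_CONST → push 0
STORE_FAST i → i=0
LOAD_FAST i → push 0
LOAD_CONST → push 3
COMPARE_OP bool(<) → 0 vs 3 = True
POP_JUMP_IF_FALSE → pop True; no jump
LOAD_FAST_LOAD_FAST m,x → push 0,1
BINARY_OP + → 0 + 1 = 1
STORE_FAST m → m=1
LOAD_FAST m → push 1
LOAD_CONST → push 12
BINARY_OP ^ → 1 ^ 12 = 13
STORE_FAST m → m=13
LOAD_CONST → push -2
STORE_FAST m → m=-2
LOAD_FAST i → push 0
LOAD_CONST → push 1
BINARY_OP + → 0 + 1 = 1
STORE_FAST i → i=1
LOAD_FAST i → push 1
LOAD_CONST → push 3
COMPARE_OP bool(<) → 1 vs 3 = True
POP_JUMP_IF_FALSE → pop True; no jump
LOAD_FAST_LOAD_FAST m,x → push -2,1
BINARY_OP + → -2 + 1 = -1
STORE_FAST m → m=-1
LOAD_FAST m → push -1
LOAD_CONST → push 12
BINARY_OP ^ → -1 ^ 12 = -13
STORE_FAST m → m=-13
LOAD_CONST → push -2
STORE_FAST m → m=-2
LOAD_FAST i → push 1
LOAD_CONST → push 1
BINARY_OP + → 1 + 1 = 2
STORE_FAST i → i=2
LOAD_FAST i → push 2
LOAD_CONST → push 3
COMPARE_OP bool(<) → 2 vs 3 = True
POP_JUMP_IF_FALSE → pop True; no jump
LOAD_FAST_LOAD_FAST m,x → push -2,1
BINARY_OP + → -2 + 1 = -1
STORE_FAST m → m=-1
LOAD_FAST m → push -1
LOAD_CONST → push 12
BINARY_OP ^ → -1 ^ 12 = -13
STORE_FAST m → m=-13
LOAD_CONST → push -2
STORE_FAST m → m=-2
LOAD_FAST i → push 2
LOAD_CONST → push 1
BINARY_OP + → 2 + 1 = 3
STORE_FAST i → i=3
LOAD_FAST i → push 3
LOAD_CONST → push 3
COMPARE_OP bool(<) → 3 vs 3 = False
POP_JUMP_IF_FALSE → pop False; jump
LOAD_FAST m → push -2
RETURN_VALUE → return -2.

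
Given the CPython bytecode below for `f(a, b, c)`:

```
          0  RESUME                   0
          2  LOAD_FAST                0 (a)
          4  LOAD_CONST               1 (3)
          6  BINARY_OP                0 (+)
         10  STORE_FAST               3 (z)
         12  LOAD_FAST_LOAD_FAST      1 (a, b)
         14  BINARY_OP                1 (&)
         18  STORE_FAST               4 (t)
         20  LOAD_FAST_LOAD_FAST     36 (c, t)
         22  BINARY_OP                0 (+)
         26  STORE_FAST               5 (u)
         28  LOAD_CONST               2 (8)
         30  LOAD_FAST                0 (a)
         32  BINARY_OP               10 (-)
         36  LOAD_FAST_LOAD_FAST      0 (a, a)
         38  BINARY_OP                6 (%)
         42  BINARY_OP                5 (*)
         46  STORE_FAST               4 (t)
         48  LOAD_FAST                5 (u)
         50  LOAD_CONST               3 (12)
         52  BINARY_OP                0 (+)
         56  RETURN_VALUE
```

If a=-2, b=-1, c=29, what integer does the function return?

39

LOAD_FAST a → push -2. Stack: [-2]
LOAD_CONST → push 3. Stack: [-2, 3]
BINARY_OP + → -2 + 3 = 1. Stack: [1]
STORE_FAST z → z=1. Stack: []
LOAD_FAST_LOAD_FAST a,b → push -2,-1. Stack: [-2, -1]
BINARY_OP & → -2 & -1 = -2. Stack: [-2]
STORE_FAST t → t=-2. Stack: []
LOAD_FAST_LOAD_FAST c,t → push 29,-2. Stack: [29, -2]
BINARY_OP + → 29 + -2 = 27. Stack: [27]
STORE_FAST u → u=27. Stack: []
LOAD_CONST → push 8. Stack: [8]
LOAD_FAST a → push -2. Stack: [8, -2]
BINARY_OP - → 8 - -2 = 10. Stack: [10]
LOAD_FAST_LOAD_FAST a,a → push -2,-2. Stack: [10, -2, -2]
BINARY_OP % → -2 % -2 = 0. Stack: [10, 0]
BINARY_OP * → 10 * 0 = 0. Stack: [0]
STORE_FAST t → t=0. Stack: []
LOAD_FAST u → push 27. Stack: [27]
LOAD_CONST → push 12. Stack: [27, 12]
BINARY_OP + → 27 + 12 = 39. Stack: [39]
RETURN_VALUE → return 39.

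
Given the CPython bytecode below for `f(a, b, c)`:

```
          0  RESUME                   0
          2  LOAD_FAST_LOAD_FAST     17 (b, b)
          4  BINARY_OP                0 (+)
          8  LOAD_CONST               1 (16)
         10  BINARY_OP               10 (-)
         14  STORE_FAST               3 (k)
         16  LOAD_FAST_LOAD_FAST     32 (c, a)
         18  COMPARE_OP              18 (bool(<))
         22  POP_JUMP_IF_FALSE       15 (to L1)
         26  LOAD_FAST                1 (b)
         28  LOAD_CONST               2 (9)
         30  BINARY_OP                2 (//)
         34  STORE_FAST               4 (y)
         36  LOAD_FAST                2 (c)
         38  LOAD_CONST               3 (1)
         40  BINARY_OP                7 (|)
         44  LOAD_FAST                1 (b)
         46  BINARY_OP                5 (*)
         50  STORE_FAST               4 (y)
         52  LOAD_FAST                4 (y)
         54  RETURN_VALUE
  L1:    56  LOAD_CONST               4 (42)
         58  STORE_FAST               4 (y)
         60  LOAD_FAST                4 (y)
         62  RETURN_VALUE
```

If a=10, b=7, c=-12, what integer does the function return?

-77

LOAD_FAST_LOAD_FAST b,b → push 7,7. Stack: [7, 7]
BINARY_OP + → 7 + 7 = 14. Stack: [14]
LOAD_CONST → push 16. Stack: [14, 16]
BINARY_OP - → 14 - 16 = -2. Stack: [-2]
STORE_FAST k → k=-2. Stack: []
LOAD_FAST_LOAD_FAST c,a → push -12,10. Stack: [-12, 10]
COMPARE_OP bool(<) → -12 vs 10 = True. Stack: [True]
POP_JUMP_IF_FALSE → pop True; no jump. Stack: []
LOAD_FAST b → push 7. Stack: [7]
LOAD_CONST → push 9. Stack: [7, 9]
BINARY_OP // → 7 // 9 = 0. Stack: [0]
STORE_FAST y → y=0. Stack: []
LOAD_FAST c → push -12. Stack: [-12]
LOAD_CONST → push 1. Stack: [-12, 1]
BINARY_OP | → -12 | 1 = -11. Stack: [-11]
LOAD_FAST b → push 7. Stack: [-11, 7]
BINARY_OP * → -11 * 7 = -77. Stack: [-77]
STORE_FAST y → y=-77. Stack: []
LOAD_FAST y → push -77. Stack: [-77]
RETURN_VALUE → return -77.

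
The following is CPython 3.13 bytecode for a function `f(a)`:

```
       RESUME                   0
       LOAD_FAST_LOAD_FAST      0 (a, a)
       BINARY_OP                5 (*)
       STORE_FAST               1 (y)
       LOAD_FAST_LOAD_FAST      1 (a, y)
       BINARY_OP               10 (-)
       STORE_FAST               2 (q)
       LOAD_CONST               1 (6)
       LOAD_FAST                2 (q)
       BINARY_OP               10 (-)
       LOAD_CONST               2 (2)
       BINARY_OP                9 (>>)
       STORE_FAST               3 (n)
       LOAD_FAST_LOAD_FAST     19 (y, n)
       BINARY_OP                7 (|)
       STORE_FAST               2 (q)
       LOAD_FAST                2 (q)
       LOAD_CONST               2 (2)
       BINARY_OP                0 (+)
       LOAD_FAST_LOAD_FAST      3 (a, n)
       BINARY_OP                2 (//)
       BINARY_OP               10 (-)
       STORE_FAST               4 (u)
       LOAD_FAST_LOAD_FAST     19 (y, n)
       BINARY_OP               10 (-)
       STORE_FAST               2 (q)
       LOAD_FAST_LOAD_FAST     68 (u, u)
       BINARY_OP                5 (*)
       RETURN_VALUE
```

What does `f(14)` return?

LOAD_FAST_LOAD_FAST a,a → push 14,14. Stack: [14, 14]
BINARY_OP * → 14 * 14 = 196. Stack: [196]
STORE_FAST y → y=196. Stack: []
LOAD_FAST_LOAD_FAST a,y → push 14,196. Stack: [14, 196]
BINARY_OP - → 14 - 196 = -182. Stack: [-182]
STORE_FAST q → q=-182. Stack: []
LOAD_CONST → push 6. Stack: [6]
LOAD_FAST q → push -182. Stack: [6, -182]
BINARY_OP - → 6 - -182 = 188. Stack: [188]
LOAD_CONST → push 2. Stack: [188, 2]
BINARY_OP >> → 188 >> 2 = 47. Stack: [47]
STORE_FAST n → n=47. Stack: []
LOAD_FAST_LOAD_FAST y,n → push 196,47. Stack: [196, 47]
BINARY_OP | → 196 | 47 = 239. Stack: [239]
STORE_FAST q → q=239. Stack: []
LOAD_FAST q → push 239. Stack: [239]
LOAD_CONST → push 2. Stack: [239, 2]
BINARY_OP + → 239 + 2 = 241. Stack: [241]
LOAD_FAST_LOAD_FAST a,n → push 14,47. Stack: [241, 14, 47]
BINARY_OP // → 14 // 47 = 0. Stack: [241, 0]
BINARY_OP - → 241 - 0 = 241. Stack: [241]
STORE_FAST u → u=241. Stack: []
LOAD_FAST_LOAD_FAST y,n → push 196,47. Stack: [196, 47]
BINARY_OP - → 196 - 47 = 149. Stack: [149]
STORE_FAST q → q=149. Stack: []
LOAD_FAST_LOAD_FAST u,u → push 241,241. Stack: [241, 241]
BINARY_OP * → 241 * 241 = 58081. Stack: [58081]
RETURN_VALUE → return 58081.

58081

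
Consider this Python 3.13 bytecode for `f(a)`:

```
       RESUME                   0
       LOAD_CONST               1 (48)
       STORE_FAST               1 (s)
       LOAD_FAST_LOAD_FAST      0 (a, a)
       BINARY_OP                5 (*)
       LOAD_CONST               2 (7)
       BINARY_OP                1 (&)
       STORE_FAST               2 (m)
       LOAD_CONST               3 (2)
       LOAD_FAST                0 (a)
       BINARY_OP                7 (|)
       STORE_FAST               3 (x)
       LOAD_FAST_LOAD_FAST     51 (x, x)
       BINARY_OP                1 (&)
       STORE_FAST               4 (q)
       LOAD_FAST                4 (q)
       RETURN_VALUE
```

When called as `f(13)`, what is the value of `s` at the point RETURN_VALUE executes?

LOAD_CONST → push 48. Stack: [48]
STORE_FAST s → s=48. Stack: []
LOAD_FAST_LOAD_FAST a,a → push 13,13. Stack: [13, 13]
BINARY_OP * → 13 * 13 = 169. Stack: [169]
LOAD_CONST → push 7. Stack: [169, 7]
BINARY_OP & → 169 & 7 = 1. Stack: [1]
STORE_FAST m → m=1. Stack: []
LOAD_CONST → push 2. Stack: [2]
LOAD_FAST a → push 13. Stack: [2, 13]
BINARY_OP | → 2 | 13 = 15. Stack: [15]
STORE_FAST x → x=15. Stack: []
LOAD_FAST_LOAD_FAST x,x → push 15,15. Stack: [15, 15]
BINARY_OP & → 15 & 15 = 15. Stack: [15]
STORE_FAST q → q=15. Stack: []
LOAD_FAST q → push 15. Stack: [15]
RETURN_VALUE → return 15.

48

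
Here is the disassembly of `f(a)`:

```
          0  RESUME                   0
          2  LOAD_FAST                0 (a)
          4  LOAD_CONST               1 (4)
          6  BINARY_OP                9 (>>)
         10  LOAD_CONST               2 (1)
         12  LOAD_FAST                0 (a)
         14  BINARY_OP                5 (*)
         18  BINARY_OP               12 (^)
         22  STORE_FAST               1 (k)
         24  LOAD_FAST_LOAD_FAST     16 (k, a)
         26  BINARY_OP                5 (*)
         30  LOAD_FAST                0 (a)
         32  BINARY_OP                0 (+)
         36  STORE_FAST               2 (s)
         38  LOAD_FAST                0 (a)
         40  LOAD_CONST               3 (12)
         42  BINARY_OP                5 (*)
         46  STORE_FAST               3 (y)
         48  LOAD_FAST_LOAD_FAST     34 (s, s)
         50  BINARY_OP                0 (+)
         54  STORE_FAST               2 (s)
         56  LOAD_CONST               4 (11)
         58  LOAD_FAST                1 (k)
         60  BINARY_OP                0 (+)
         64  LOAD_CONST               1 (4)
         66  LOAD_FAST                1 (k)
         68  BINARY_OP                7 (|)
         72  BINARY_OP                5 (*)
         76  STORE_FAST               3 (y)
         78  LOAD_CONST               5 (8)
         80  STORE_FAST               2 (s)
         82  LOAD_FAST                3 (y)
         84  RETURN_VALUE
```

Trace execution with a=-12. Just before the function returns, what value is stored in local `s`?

8

LOAD_FAST a → push -12. Stack: [-12]
LOAD_CONST → push 4. Stack: [-12, 4]
BINARY_OP >> → -12 >> 4 = -1. Stack: [-1]
LOAD_CONST → push 1. Stack: [-1, 1]
LOAD_FAST a → push -12. Stack: [-1, 1, -12]
BINARY_OP * → 1 * -12 = -12. Stack: [-1, -12]
BINARY_OP ^ → -1 ^ -12 = 11. Stack: [11]
STORE_FAST k → k=11. Stack: []
LOAD_FAST_LOAD_FAST k,a → push 11,-12. Stack: [11, -12]
BINARY_OP * → 11 * -12 = -132. Stack: [-132]
LOAD_FAST a → push -12. Stack: [-132, -12]
BINARY_OP + → -132 + -12 = -144. Stack: [-144]
STORE_FAST s → s=-144. Stack: []
LOAD_FAST a → push -12. Stack: [-12]
LOAD_CONST → push 12. Stack: [-12, 12]
BINARY_OP * → -12 * 12 = -144. Stack: [-144]
STORE_FAST y → y=-144. Stack: []
LOAD_FAST_LOAD_FAST s,s → push -144,-144. Stack: [-144, -144]
BINARY_OP + → -144 + -144 = -288. Stack: [-288]
STORE_FAST s → s=-288. Stack: []
LOAD_CONST → push 11. Stack: [11]
LOAD_FAST k → push 11. Stack: [11, 11]
BINARY_OP + → 11 + 11 = 22. Stack: [22]
LOAD_CONST → push 4. Stack: [22, 4]
LOAD_FAST k → push 11. Stack: [22, 4, 11]
BINARY_OP | → 4 | 11 = 15. Stack: [22, 15]
BINARY_OP * → 22 * 15 = 330. Stack: [330]
STORE_FAST y → y=330. Stack: []
LOAD_CONST → push 8. Stack: [8]
STORE_FAST s → s=8. Stack: []
LOAD_FAST y → push 330. Stack: [330]
RETURN_VALUE → return 330.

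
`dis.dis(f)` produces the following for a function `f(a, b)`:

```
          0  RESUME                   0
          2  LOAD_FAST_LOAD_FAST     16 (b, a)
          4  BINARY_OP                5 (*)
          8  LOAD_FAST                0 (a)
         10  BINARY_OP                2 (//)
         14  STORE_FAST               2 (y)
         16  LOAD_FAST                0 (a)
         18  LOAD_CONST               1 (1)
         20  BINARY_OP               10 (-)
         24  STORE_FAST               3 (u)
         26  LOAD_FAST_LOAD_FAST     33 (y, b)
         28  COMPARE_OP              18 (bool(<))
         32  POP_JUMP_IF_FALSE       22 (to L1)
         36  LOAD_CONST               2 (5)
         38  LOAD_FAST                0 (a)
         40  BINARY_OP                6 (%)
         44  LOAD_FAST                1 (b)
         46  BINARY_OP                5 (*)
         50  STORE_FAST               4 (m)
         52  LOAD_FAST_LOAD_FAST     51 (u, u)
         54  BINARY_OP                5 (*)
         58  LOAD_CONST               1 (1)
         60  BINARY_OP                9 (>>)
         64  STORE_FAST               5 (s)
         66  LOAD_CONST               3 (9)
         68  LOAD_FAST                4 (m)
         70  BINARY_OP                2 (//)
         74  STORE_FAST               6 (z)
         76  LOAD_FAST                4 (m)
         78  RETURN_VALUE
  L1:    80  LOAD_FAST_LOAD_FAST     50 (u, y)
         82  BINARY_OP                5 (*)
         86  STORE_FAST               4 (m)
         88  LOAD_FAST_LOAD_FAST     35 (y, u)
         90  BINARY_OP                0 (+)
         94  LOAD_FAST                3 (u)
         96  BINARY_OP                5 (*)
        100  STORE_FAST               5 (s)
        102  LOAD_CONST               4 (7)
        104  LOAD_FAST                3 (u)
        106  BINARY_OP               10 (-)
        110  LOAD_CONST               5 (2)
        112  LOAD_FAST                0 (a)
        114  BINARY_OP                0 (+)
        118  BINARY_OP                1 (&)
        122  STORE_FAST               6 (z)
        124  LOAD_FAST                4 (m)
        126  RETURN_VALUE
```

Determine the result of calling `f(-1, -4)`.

LOAD_FAST_LOAD_FAST b,a → push -4,-1. Stack: [-4, -1]
BINARY_OP * → -4 * -1 = 4. Stack: [4]
LOAD_FAST a → push -1. Stack: [4, -1]
BINARY_OP // → 4 // -1 = -4. Stack: [-4]
STORE_FAST y → y=-4. Stack: []
LOAD_FAST a → push -1. Stack: [-1]
LOAD_CONST → push 1. Stack: [-1, 1]
BINARY_OP - → -1 - 1 = -2. Stack: [-2]
STORE_FAST u → u=-2. Stack: []
LOAD_FAST_LOAD_FAST y,b → push -4,-4. Stack: [-4, -4]
COMPARE_OP bool(<) → -4 vs -4 = False. Stack: [False]
POP_JUMP_IF_FALSE → pop False; jump. Stack: []
LOAD_FAST_LOAD_FAST u,y → push -2,-4. Stack: [-2, -4]
BINARY_OP * → -2 * -4 = 8. Stack: [8]
STORE_FAST m → m=8. Stack: []
LOAD_FAST_LOAD_FAST y,u → push -4,-2. Stack: [-4, -2]
BINARY_OP + → -4 + -2 = -6. Stack: [-6]
LOAD_FAST u → push -2. Stack: [-6, -2]
BINARY_OP * → -6 * -2 = 12. Stack: [12]
STORE_FAST s → s=12. Stack: []
LOAD_CONST → push 7. Stack: [7]
LOAD_FAST u → push -2. Stack: [7, -2]
BINARY_OP - → 7 - -2 = 9. Stack: [9]
LOAD_CONST → push 2. Stack: [9, 2]
LOAD_FAST a → push -1. Stack: [9, 2, -1]
BINARY_OP + → 2 + -1 = 1. Stack: [9, 1]
BINARY_OP & → 9 & 1 = 1. Stack: [1]
STORE_FAST z → z=1. Stack: []
LOAD_FAST m → push 8. Stack: [8]
RETURN_VALUE → return 8.

8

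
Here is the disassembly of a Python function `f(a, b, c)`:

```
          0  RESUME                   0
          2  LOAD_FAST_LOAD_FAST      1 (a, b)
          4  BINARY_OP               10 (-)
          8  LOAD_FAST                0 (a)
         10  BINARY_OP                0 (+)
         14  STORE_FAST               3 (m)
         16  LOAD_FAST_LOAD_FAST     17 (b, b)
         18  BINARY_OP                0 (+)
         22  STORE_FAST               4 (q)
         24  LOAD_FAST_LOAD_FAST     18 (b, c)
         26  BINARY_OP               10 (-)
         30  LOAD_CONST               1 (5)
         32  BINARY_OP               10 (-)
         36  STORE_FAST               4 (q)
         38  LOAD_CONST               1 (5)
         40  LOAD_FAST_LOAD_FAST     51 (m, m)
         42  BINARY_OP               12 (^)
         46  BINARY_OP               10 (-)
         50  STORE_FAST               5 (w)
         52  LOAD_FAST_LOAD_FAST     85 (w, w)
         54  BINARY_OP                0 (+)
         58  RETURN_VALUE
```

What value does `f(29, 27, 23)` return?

10

LOAD_FAST_LOAD_FAST a,b → push 29,27. Stack: [29, 27]
BINARY_OP - → 29 - 27 = 2. Stack: [2]
LOAD_FAST a → push 29. Stack: [2, 29]
BINARY_OP + → 2 + 29 = 31. Stack: [31]
STORE_FAST m → m=31. Stack: []
LOAD_FAST_LOAD_FAST b,b → push 27,27. Stack: [27, 27]
BINARY_OP + → 27 + 27 = 54. Stack: [54]
STORE_FAST q → q=54. Stack: []
LOAD_FAST_LOAD_FAST b,c → push 27,23. Stack: [27, 23]
BINARY_OP - → 27 - 23 = 4. Stack: [4]
LOAD_CONST → push 5. Stack: [4, 5]
BINARY_OP - → 4 - 5 = -1. Stack: [-1]
STORE_FAST q → q=-1. Stack: []
LOAD_CONST → push 5. Stack: [5]
LOAD_FAST_LOAD_FAST m,m → push 31,31. Stack: [5, 31, 31]
BINARY_OP ^ → 31 ^ 31 = 0. Stack: [5, 0]
BINARY_OP - → 5 - 0 = 5. Stack: [5]
STORE_FAST w → w=5. Stack: []
LOAD_FAST_LOAD_FAST w,w → push 5,5. Stack: [5, 5]
BINARY_OP + → 5 + 5 = 10. Stack: [10]
RETURN_VALUE → return 10.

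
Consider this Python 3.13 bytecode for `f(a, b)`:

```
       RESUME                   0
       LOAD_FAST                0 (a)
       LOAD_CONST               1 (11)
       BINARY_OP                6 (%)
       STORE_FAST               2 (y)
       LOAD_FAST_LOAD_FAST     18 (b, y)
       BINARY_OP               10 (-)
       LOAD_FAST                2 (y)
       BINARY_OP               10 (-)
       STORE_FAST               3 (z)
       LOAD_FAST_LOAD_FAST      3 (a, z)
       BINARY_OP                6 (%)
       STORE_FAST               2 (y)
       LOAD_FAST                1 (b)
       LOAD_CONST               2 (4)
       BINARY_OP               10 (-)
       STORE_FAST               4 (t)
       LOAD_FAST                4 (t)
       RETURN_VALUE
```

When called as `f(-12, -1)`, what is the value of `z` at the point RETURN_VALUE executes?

-21

LOAD_FAST a → push -12. Stack: [-12]
LOAD_CONST → push 11. Stack: [-12, 11]
BINARY_OP % → -12 % 11 = 10. Stack: [10]
STORE_FAST y → y=10. Stack: []
LOAD_FAST_LOAD_FAST b,y → push -1,10. Stack: [-1, 10]
BINARY_OP - → -1 - 10 = -11. Stack: [-11]
LOAD_FAST y → push 10. Stack: [-11, 10]
BINARY_OP - → -11 - 10 = -21. Stack: [-21]
STORE_FAST z → z=-21. Stack: []
LOAD_FAST_LOAD_FAST a,z → push -12,-21. Stack: [-12, -21]
BINARY_OP % → -12 % -21 = -12. Stack: [-12]
STORE_FAST y → y=-12. Stack: []
LOAD_FAST b → push -1. Stack: [-1]
LOAD_CONST → push 4. Stack: [-1, 4]
BINARY_OP - → -1 - 4 = -5. Stack: [-5]
STORE_FAST t → t=-5. Stack: []
LOAD_FAST t → push -5. Stack: [-5]
RETURN_VALUE → return -5.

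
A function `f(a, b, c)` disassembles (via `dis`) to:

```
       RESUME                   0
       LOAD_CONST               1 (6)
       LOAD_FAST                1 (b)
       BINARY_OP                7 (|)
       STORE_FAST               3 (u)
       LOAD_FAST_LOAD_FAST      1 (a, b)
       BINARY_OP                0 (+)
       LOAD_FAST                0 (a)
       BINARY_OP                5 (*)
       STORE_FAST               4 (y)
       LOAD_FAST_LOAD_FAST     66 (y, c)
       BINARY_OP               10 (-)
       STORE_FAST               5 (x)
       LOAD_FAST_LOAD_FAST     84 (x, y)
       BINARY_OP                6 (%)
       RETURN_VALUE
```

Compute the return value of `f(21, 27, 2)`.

1006

LOAD_CONST → push 6. Stack: [6]
LOAD_FAST b → push 27. Stack: [6, 27]
BINARY_OP | → 6 | 27 = 31. Stack: [31]
STORE_FAST u → u=31. Stack: []
LOAD_FAST_LOAD_FAST a,b → push 21,27. Stack: [21, 27]
BINARY_OP + → 21 + 27 = 48. Stack: [48]
LOAD_FAST a → push 21. Stack: [48, 21]
BINARY_OP * → 48 * 21 = 1008. Stack: [1008]
STORE_FAST y → y=1008. Stack: []
LOAD_FAST_LOAD_FAST y,c → push 1008,2. Stack: [1008, 2]
BINARY_OP - → 1008 - 2 = 1006. Stack: [1006]
STORE_FAST x → x=1006. Stack: []
LOAD_FAST_LOAD_FAST x,y → push 1006,1008. Stack: [1006, 1008]
BINARY_OP % → 1006 % 1008 = 1006. Stack: [1006]
RETURN_VALUE → return 1006.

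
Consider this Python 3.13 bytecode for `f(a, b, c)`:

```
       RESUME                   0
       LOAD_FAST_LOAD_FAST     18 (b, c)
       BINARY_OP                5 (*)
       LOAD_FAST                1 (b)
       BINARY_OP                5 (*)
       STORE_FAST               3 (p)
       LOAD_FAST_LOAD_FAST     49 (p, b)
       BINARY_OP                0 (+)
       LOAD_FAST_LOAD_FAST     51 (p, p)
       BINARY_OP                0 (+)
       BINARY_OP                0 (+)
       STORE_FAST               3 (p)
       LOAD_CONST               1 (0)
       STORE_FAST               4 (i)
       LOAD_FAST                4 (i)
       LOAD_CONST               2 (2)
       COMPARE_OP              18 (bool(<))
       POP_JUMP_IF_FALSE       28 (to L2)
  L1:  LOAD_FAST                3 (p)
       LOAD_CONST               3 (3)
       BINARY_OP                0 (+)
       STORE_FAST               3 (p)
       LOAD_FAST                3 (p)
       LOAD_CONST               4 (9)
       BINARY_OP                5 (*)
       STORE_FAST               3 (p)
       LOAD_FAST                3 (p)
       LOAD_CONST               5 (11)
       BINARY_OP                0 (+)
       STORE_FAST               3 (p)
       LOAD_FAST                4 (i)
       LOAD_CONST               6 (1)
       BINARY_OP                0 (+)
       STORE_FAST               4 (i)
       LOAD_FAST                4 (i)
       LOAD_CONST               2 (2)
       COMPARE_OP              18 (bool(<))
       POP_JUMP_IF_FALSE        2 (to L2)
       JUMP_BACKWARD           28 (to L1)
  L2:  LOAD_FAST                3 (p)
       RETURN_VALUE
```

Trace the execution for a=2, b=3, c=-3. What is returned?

-5938

LOAD_FAST_LOAD_FAST b,c → push 3,-3. Stack: [3, -3]
BINARY_OP * → 3 * -3 = -9. Stack: [-9]
LOAD_FAST b → push 3. Stack: [-9, 3]
BINARY_OP * → -9 * 3 = -27. Stack: [-27]
STORE_FAST p → p=-27. Stack: []
LOAD_FAST_LOAD_FAST p,b → push -27,3. Stack: [-27, 3]
BINARY_OP + → -27 + 3 = -24. Stack: [-24]
LOAD_FAST_LOAD_FAST p,p → push -27,-27. Stack: [-24, -27, -27]
BINARY_OP + → -27 + -27 = -54. Stack: [-24, -54]
BINARY_OP + → -24 + -54 = -78. Stack: [-78]
STORE_FAST p → p=-78. Stack: []
LOAD_CONST → push 0. Stack: [0]
STORE_FAST i → i=0. Stack: []
LOAD_FAST i → push 0. Stack: [0]
LOAD_CONST → push 2. Stack: [0, 2]
COMPARE_OP bool(<) → 0 vs 2 = True. Stack: [True]
POP_JUMP_IF_FALSE → pop True; no jump. Stack: []
LOAD_FAST p → push -78. Stack: [-78]
LOAD_CONST → push 3. Stack: [-78, 3]
BINARY_OP + → -78 + 3 = -75. Stack: [-75]
STORE_FAST p → p=-75. Stack: []
LOAD_FAST p → push -75. Stack: [-75]
LOAD_CONST → push 9. Stack: [-75, 9]
BINARY_OP * → -75 * 9 = -675. Stack: [-675]
STORE_FAST p → p=-675. Stack: []
LOAD_FAST p → push -675. Stack: [-675]
LOAD_CONST → push 11. Stack: [-675, 11]
BINARY_OP + → -675 + 11 = -664. Stack: [-664]
STORE_FAST p → p=-664. Stack: []
LOAD_FAST i → push 0. Stack: [0]
LOAD_CONST → push 1. Stack: [0, 1]
BINARY_OP + → 0 + 1 = 1. Stack: [1]
STORE_FAST i → i=1. Stack: []
LOAD_FAST i → push 1. Stack: [1]
LOAD_CONST → push 2. Stack: [1, 2]
COMPARE_OP bool(<) → 1 vs 2 = True. Stack: [True]
POP_JUMP_IF_FALSE → pop True; no jump. Stack: []
LOAD_FAST p → push -664. Stack: [-664]
LOAD_CONST → push 3. Stack: [-664, 3]
BINARY_OP + → -664 + 3 = -661. Stack: [-661]
STORE_FAST p → p=-661. Stack: []
LOAD_FAST p → push -661. Stack: [-661]
LOAD_CONST → push 9. Stack: [-661, 9]
BINARY_OP * → -661 * 9 = -5949. Stack: [-5949]
STORE_FAST p → p=-5949. Stack: []
LOAD_FAST p → push -5949. Stack: [-5949]
LOAD_CONST → push 11. Stack: [-5949, 11]
BINARY_OP + → -5949 + 11 = -5938. Stack: [-5938]
STORE_FAST p → p=-5938. Stack: []
LOAD_FAST i → push 1. Stack: [1]
LOAD_CONST → push 1. Stack: [1, 1]
BINARY_OP + → 1 + 1 = 2. Stack: [2]
STORE_FAST i → i=2. Stack: []
LOAD_FAST i → push 2. Stack: [2]
LOAD_CONST → push 2. Stack: [2, 2]
COMPARE_OP bool(<) → 2 vs 2 = False. Stack: [False]
POP_JUMP_IF_FALSE → pop False; jump. Stack: []
LOAD_FAST p → push -5938. Stack: [-5938]
RETURN_VALUE → return -5938.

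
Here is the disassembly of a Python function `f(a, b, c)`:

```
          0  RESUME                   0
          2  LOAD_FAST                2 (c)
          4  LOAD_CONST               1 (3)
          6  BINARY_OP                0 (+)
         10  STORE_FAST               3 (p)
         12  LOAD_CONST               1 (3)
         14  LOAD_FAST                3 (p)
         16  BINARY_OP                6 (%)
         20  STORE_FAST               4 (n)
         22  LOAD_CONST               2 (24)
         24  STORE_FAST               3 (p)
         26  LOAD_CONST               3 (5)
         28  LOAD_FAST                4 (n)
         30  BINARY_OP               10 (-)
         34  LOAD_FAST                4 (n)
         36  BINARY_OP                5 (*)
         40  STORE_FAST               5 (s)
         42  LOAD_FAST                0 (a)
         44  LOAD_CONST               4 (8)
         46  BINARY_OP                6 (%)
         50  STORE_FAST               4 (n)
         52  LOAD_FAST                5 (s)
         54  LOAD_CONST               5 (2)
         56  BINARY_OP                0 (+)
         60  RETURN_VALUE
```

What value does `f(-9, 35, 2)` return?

LOAD_FAST c → push 2. Stack: [2]
LOAD_CONST → push 3. Stack: [2, 3]
BINARY_OP + → 2 + 3 = 5. Stack: [5]
STORE_FAST p → p=5. Stack: []
LOAD_CONST → push 3. Stack: [3]
LOAD_FAST p → push 5. Stack: [3, 5]
BINARY_OP % → 3 % 5 = 3. Stack: [3]
STORE_FAST n → n=3. Stack: []
LOAD_CONST → push 24. Stack: [24]
STORE_FAST p → p=24. Stack: []
LOAD_CONST → push 5. Stack: [5]
LOAD_FAST n → push 3. Stack: [5, 3]
BINARY_OP - → 5 - 3 = 2. Stack: [2]
LOAD_FAST n → push 3. Stack: [2, 3]
BINARY_OP * → 2 * 3 = 6. Stack: [6]
STORE_FAST s → s=6. Stack: []
LOAD_FAST a → push -9. Stack: [-9]
LOAD_CONST → push 8. Stack: [-9, 8]
BINARY_OP % → -9 % 8 = 7. Stack: [7]
STORE_FAST n → n=7. Stack: []
LOAD_FAST s → push 6. Stack: [6]
LOAD_CONST → push 2. Stack: [6, 2]
BINARY_OP + → 6 + 2 = 8. Stack: [8]
RETURN_VALUE → return 8.

8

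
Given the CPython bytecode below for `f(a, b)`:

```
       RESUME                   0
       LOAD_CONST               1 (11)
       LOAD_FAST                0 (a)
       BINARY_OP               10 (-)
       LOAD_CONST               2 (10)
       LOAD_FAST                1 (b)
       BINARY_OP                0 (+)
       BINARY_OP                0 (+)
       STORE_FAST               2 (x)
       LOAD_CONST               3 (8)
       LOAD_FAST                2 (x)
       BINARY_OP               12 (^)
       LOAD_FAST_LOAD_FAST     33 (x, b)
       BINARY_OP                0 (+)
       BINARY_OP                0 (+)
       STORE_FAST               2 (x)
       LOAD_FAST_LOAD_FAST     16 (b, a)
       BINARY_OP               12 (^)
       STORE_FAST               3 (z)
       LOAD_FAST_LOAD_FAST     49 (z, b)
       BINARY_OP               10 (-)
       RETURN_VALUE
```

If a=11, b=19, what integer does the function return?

5

LOAD_CONST → push 11. Stack: [11]
LOAD_FAST a → push 11. Stack: [11, 11]
BINARY_OP - → 11 - 11 = 0. Stack: [0]
LOAD_CONST → push 10. Stack: [0, 10]
LOAD_FAST b → push 19. Stack: [0, 10, 19]
BINARY_OP + → 10 + 19 = 29. Stack: [0, 29]
BINARY_OP + → 0 + 29 = 29. Stack: [29]
STORE_FAST x → x=29. Stack: []
LOAD_CONST → push 8. Stack: [8]
LOAD_FAST x → push 29. Stack: [8, 29]
BINARY_OP ^ → 8 ^ 29 = 21. Stack: [21]
LOAD_FAST_LOAD_FAST x,b → push 29,19. Stack: [21, 29, 19]
BINARY_OP + → 29 + 19 = 48. Stack: [21, 48]
BINARY_OP + → 21 + 48 = 69. Stack: [69]
STORE_FAST x → x=69. Stack: []
LOAD_FAST_LOAD_FAST b,a → push 19,11. Stack: [19, 11]
BINARY_OP ^ → 19 ^ 11 = 24. Stack: [24]
STORE_FAST z → z=24. Stack: []
LOAD_FAST_LOAD_FAST z,b → push 24,19. Stack: [24, 19]
BINARY_OP - → 24 - 19 = 5. Stack: [5]
RETURN_VALUE → return 5.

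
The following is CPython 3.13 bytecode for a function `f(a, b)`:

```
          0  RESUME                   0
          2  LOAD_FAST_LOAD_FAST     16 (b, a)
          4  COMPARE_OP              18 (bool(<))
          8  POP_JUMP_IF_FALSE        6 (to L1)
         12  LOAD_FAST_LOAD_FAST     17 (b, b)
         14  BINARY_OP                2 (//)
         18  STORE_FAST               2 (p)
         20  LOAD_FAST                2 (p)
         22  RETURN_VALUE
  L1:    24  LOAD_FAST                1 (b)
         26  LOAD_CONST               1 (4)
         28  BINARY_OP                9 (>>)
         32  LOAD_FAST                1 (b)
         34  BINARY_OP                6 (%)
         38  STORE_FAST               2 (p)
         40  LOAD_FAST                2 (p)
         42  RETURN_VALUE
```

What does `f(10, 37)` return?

2

LOAD_FAST_LOAD_FAST b,a → push 37,10. Stack: [37, 10]
COMPARE_OP bool(<) → 37 vs 10 = False. Stack: [False]
POP_JUMP_IF_FALSE → pop False; jump. Stack: []
LOAD_FAST b → push 37. Stack: [37]
LOAD_CONST → push 4. Stack: [37, 4]
BINARY_OP >> → 37 >> 4 = 2. Stack: [2]
LOAD_FAST b → push 37. Stack: [2, 37]
BINARY_OP % → 2 % 37 = 2. Stack: [2]
STORE_FAST p → p=2. Stack: []
LOAD_FAST p → push 2. Stack: [2]
RETURN_VALUE → return 2.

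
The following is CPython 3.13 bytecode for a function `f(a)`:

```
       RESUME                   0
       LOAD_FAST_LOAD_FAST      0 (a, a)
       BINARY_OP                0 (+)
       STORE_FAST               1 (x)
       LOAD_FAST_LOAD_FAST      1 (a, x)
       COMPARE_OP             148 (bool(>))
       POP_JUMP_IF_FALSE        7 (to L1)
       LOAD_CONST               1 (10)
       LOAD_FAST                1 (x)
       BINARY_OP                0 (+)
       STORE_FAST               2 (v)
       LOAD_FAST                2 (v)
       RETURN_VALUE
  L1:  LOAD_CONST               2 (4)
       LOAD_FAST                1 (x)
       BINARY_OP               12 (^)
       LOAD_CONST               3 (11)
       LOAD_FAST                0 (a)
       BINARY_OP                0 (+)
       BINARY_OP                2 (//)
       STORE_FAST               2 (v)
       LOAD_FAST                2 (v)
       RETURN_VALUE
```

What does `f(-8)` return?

LOAD_FAST_LOAD_FAST a,a → push -8,-8. Stack: [-8, -8]
BINARY_OP + → -8 + -8 = -16. Stack: [-16]
STORE_FAST x → x=-16. Stack: []
LOAD_FAST_LOAD_FAST a,x → push -8,-16. Stack: [-8, -16]
COMPARE_OP bool(>) → -8 vs -16 = True. Stack: [True]
POP_JUMP_IF_FALSE → pop True; no jump. Stack: []
LOAD_CONST → push 10. Stack: [10]
LOAD_FAST x → push -16. Stack: [10, -16]
BINARY_OP + → 10 + -16 = -6. Stack: [-6]
STORE_FAST v → v=-6. Stack: []
LOAD_FAST v → push -6. Stack: [-6]
RETURN_VALUE → return -6.

-6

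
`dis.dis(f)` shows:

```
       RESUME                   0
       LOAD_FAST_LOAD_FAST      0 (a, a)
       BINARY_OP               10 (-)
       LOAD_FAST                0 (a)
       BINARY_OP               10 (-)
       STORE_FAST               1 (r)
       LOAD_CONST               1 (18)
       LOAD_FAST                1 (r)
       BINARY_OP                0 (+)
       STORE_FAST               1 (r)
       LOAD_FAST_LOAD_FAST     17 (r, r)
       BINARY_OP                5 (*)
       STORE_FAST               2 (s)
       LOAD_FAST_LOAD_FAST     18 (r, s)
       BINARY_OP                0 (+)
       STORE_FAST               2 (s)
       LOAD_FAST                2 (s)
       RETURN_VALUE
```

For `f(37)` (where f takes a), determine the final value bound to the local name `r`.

LOAD_FAST_LOAD_FAST a,a → push 37,37. Stack: [37, 37]
BINARY_OP - → 37 - 37 = 0. Stack: [0]
LOAD_FAST a → push 37. Stack: [0, 37]
BINARY_OP - → 0 - 37 = -37. Stack: [-37]
STORE_FAST r → r=-37. Stack: []
LOAD_CONST → push 18. Stack: [18]
LOAD_FAST r → push -37. Stack: [18, -37]
BINARY_OP + → 18 + -37 = -19. Stack: [-19]
STORE_FAST r → r=-19. Stack: []
LOAD_FAST_LOAD_FAST r,r → push -19,-19. Stack: [-19, -19]
BINARY_OP * → -19 * -19 = 361. Stack: [361]
STORE_FAST s → s=361. Stack: []
LOAD_FAST_LOAD_FAST r,s → push -19,361. Stack: [-19, 361]
BINARY_OP + → -19 + 361 = 342. Stack: [342]
STORE_FAST s → s=342. Stack: []
LOAD_FAST s → push 342. Stack: [342]
RETURN_VALUE → return 342.

-19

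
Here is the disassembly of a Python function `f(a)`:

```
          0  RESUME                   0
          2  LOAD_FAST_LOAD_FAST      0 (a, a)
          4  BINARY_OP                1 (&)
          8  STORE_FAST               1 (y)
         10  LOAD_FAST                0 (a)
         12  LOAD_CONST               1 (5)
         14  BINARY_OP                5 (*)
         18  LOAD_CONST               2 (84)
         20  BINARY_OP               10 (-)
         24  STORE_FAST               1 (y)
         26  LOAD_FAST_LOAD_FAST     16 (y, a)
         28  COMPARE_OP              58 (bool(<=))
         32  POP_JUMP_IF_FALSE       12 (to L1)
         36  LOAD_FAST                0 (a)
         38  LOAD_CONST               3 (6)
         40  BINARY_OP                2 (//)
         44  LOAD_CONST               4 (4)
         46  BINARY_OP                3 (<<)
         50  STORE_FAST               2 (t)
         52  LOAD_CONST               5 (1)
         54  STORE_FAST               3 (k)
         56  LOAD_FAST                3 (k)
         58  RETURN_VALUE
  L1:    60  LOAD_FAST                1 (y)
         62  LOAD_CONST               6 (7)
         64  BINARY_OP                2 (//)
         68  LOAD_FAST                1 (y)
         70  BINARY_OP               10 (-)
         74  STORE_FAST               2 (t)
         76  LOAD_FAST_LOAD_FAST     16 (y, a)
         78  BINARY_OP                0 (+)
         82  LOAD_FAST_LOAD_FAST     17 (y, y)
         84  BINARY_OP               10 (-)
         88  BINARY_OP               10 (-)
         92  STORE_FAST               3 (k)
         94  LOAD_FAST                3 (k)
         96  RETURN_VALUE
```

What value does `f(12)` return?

1

LOAD_FAST_LOAD_FAST a,a → push 12,12. Stack: [12, 12]
BINARY_OP & → 12 & 12 = 12. Stack: [12]
STORE_FAST y → y=12. Stack: []
LOAD_FAST a → push 12. Stack: [12]
LOAD_CONST → push 5. Stack: [12, 5]
BINARY_OP * → 12 * 5 = 60. Stack: [60]
LOAD_CONST → push 84. Stack: [60, 84]
BINARY_OP - → 60 - 84 = -24. Stack: [-24]
STORE_FAST y → y=-24. Stack: []
LOAD_FAST_LOAD_FAST y,a → push -24,12. Stack: [-24, 12]
COMPARE_OP bool(<=) → -24 vs 12 = True. Stack: [True]
POP_JUMP_IF_FALSE → pop True; no jump. Stack: []
LOAD_FAST a → push 12. Stack: [12]
LOAD_CONST → push 6. Stack: [12, 6]
BINARY_OP // → 12 // 6 = 2. Stack: [2]
LOAD_CONST → push 4. Stack: [2, 4]
BINARY_OP << → 2 << 4 = 32. Stack: [32]
STORE_FAST t → t=32. Stack: []
LOAD_CONST → push 1. Stack: [1]
STORE_FAST k → k=1. Stack: []
LOAD_FAST k → push 1. Stack: [1]
RETURN_VALUE → return 1.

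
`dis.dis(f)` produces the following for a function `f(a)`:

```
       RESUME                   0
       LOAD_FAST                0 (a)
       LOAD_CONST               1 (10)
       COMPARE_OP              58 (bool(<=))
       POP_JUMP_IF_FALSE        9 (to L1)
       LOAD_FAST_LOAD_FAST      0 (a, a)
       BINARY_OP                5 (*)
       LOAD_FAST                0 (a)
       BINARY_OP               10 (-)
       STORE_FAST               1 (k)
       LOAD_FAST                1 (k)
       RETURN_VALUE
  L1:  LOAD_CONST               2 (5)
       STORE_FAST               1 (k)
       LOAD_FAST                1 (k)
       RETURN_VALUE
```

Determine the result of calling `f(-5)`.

LOAD_FAST a → push -5. Stack: [-5]
LOAD_CONST → push 10. Stack: [-5, 10]
COMPARE_OP bool(<=) → -5 vs 10 = True. Stack: [True]
POP_JUMP_IF_FALSE → pop True; no jump. Stack: []
LOAD_FAST_LOAD_FAST a,a → push -5,-5. Stack: [-5, -5]
BINARY_OP * → -5 * -5 = 25. Stack: [25]
LOAD_FAST a → push -5. Stack: [25, -5]
BINARY_OP - → 25 - -5 = 30. Stack: [30]
STORE_FAST k → k=30. Stack: []
LOAD_FAST k → push 30. Stack: [30]
RETURN_VALUE → return 30.

30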